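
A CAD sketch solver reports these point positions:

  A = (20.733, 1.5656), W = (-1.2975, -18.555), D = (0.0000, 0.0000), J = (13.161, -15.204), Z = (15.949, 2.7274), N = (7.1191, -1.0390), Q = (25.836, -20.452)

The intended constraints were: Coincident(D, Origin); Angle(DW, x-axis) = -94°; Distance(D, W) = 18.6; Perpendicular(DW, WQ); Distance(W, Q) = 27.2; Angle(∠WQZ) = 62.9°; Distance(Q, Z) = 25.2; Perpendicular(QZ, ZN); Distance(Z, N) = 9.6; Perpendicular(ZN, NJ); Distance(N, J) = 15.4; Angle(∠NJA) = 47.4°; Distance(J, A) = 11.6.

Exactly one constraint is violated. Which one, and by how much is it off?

Distance(J, A) = 11.6 — off by 6.80.

D = (0.00, 0.00) ✓; DW at -94.00° ✓; |DW| = 18.60 ✓; ∠(DW, WQ) = 90.00° ✓; |WQ| = 27.20 ✓; ∠WQZ = 62.90° ✓; |QZ| = 25.20 ✓; ∠(QZ, ZN) = 90.00° ✓; |ZN| = 9.600 ✓; ∠(ZN, NJ) = 90.00° ✓; |NJ| = 15.40 ✓; ∠NJA = 47.40° ✓; |JA| = 18.40 ✗.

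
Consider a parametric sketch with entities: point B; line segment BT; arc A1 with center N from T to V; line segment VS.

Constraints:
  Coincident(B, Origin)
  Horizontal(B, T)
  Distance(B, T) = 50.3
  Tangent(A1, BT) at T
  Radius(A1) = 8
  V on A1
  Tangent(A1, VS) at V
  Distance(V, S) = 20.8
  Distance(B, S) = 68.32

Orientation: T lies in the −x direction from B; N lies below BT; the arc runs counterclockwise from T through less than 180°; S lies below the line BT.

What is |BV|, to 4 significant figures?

58.38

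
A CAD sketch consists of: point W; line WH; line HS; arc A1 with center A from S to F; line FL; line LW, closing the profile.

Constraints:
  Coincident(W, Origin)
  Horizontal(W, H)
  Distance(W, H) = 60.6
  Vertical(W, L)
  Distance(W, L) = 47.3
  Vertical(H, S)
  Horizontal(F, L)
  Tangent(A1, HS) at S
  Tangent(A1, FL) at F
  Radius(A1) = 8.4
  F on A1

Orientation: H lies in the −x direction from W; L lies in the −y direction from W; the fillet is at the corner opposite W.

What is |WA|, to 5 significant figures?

65.100

W is at the origin; W and H share the same y with |WH| = 60.6 and H on the −x side, so H = (-60.600, 0.0000). W and L share the same x with |WL| = 47.3 and L on the −y side, so L = (0.0000, -47.300). The virtual corner opposite W is at (-60.600, -47.300). Since A1 is tangent to HS there, AS ⟂ HS and tangency of A1 to FL means the radius AF is perpendicular to FL, with radius 8.4, so the center A sits 8.4 in from both sides at A = (-52.200, -38.900). Then |WA| = |A − W| = 65.100.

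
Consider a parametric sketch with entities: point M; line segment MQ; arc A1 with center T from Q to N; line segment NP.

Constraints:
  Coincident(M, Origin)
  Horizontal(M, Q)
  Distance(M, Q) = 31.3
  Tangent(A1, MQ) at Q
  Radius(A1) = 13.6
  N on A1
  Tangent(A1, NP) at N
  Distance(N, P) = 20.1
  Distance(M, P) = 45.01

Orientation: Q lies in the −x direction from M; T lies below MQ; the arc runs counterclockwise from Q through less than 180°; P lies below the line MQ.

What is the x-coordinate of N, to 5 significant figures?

-40.381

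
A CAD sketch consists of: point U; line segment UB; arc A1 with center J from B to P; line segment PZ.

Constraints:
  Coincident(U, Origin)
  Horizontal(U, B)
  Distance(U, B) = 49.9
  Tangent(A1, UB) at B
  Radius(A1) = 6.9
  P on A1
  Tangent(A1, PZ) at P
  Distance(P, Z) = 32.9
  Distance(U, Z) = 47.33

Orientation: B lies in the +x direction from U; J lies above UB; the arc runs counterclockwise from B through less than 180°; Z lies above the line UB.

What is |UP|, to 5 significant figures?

56.054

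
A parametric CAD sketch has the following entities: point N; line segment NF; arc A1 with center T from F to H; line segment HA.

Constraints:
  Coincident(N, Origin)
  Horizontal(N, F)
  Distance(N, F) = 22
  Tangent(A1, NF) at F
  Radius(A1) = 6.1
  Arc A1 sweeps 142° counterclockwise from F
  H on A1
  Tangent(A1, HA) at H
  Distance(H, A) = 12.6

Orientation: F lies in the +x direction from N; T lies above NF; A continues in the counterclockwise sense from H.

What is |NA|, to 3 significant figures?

24.5

N is at the origin; N and F share the same y with |NF| = 22.0 and F on the +x side, so F = (22.0, 0.00). The tangent condition forces TF to be normal to NF, so T = F + (0, 6.1) = (22.0, 6.10). On A1, F sits at bearing -90° from T; a 142° counterclockwise sweep puts H at bearing 52°, so H = T + 6.1·(cos 52°, sin 52°) = (25.8, 10.9). Tangency of A1 to HA means the radius TH is perpendicular to HA, so HA runs along (−sin 52°, cos 52°); with |HA| = 12.6, A = (15.8, 18.7). Then |NA| = |A − N| = 24.5.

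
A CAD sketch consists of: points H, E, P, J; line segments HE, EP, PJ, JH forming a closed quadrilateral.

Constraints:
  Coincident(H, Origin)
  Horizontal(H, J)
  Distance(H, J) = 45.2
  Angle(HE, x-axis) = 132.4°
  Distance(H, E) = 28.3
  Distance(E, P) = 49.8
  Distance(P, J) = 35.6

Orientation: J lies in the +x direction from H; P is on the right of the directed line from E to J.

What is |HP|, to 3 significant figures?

21.5

H is at the origin; HJ is horizontal with |HJ| = 45.2 and J in +x, so J = (45.2, 0). HE runs at 132.4° with |HE| = 28.3, so E = (-19.1, 20.9). P is determined by |EP| = 49.8 and |PJ| = 35.6 together: it lies at the intersection of circle(E, 49.8) and circle(J, 35.6). With |EJ| = 67.6, the foot of the radical line on EJ is 42.8 from E and the perpendicular offset is √(49.8² − 42.8²) = 25.5. Taking the right-of-EJ solution: P = (13.7, -16.6).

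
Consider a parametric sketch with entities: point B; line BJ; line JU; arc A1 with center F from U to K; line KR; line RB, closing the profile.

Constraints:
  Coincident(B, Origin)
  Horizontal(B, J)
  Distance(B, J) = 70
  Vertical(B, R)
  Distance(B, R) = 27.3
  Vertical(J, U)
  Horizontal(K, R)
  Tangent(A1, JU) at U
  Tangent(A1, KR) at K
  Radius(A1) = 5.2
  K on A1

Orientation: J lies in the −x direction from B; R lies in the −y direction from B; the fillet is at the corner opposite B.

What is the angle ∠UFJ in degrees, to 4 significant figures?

76.76°

The virtual corner opposite B is at (-70.00, -27.30). The tangent condition forces FU to be normal to JU and the tangent condition forces FK to be normal to KR, with radius 5.2, so the center F sits 5.2 in from both sides at F = (-64.80, -22.10). That places the tangent points at U = (-70.00, -22.10) on JU and K = (-64.80, -27.30) on KR. Then cos ∠UFJ = FU·FJ / (|FU||FJ|), giving 76.76°.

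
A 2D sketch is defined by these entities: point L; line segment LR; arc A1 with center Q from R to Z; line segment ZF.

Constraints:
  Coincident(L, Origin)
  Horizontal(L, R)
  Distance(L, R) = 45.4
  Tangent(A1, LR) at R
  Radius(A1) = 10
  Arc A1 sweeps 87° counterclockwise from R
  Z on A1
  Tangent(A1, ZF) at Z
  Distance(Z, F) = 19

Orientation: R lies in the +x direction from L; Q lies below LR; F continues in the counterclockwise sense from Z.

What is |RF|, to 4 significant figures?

30.50

L is at the origin; L and R share the same y with |LR| = 45.4 and R on the +x side, so R = (45.40, 0.000). A1 meets LR tangentially, so QR is at right angles to LR, so Q = R + (0, -10) = (45.40, -10.00). On A1, R sits at bearing 90° from Q; an 87° counterclockwise sweep puts Z at bearing 177°, so Z = Q + 10.0·(cos 177°, sin 177°) = (35.41, -9.477). The tangent condition forces QZ to be normal to ZF, so ZF runs along (−sin 177°, cos 177°); with |ZF| = 19.0, F = (34.42, -28.45). Then |RF| = |F − R| = 30.50.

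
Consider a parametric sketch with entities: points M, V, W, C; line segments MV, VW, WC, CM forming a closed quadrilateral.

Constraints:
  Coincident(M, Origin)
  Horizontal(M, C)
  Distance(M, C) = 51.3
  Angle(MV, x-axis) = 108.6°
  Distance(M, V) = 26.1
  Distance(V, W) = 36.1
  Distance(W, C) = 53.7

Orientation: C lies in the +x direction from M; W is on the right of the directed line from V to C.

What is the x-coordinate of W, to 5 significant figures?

-1.3275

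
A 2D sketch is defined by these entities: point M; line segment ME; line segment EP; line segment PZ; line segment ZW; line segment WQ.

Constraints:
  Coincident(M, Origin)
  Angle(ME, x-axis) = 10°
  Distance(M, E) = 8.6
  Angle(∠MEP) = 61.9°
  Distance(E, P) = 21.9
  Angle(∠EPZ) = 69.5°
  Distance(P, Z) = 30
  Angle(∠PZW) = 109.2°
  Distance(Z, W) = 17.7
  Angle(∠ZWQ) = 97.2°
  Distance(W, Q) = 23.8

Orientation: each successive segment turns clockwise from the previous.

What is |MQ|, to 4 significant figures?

13.29

M is at the origin; ME runs at 10.0° with length 8.6, so E = (8.469, 1.493). ∠MEP = 61.9° gives EP at -108.1° from the x-axis; with |EP| = 21.9, P = (1.666, -19.32). ∠EPZ = 69.5° gives PZ at 141.4° from the x-axis; with |PZ| = 30.0, Z = (-21.78, -0.6065). ∠PZW = 109.2° gives ZW at 70.60° from the x-axis; with |ZW| = 17.7, W = (-15.90, 16.09). ∠ZWQ = 97.2° gives WQ at -12.20° from the x-axis; with |WQ| = 23.8, Q = (7.362, 11.06). Then |MQ| = |Q − M| = 13.29.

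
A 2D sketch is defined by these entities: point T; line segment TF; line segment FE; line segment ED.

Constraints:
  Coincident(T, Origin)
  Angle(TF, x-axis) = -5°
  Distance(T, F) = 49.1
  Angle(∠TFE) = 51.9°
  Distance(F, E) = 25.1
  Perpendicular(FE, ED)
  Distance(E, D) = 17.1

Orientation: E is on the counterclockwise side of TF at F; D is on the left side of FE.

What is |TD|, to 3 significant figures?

22.2

∠TFE = 51.9°, so FE runs at -5.0° + (180° − 51.9°) = 123° from the x-axis; with |FE| = 25.1, E = F + 25.1·(cos 123°, sin 123°) = (35.2, 16.7). FE is perpendicular to ED; with |ED| = 17.1 on the left of FE, D = E + 17.1·(-0.838, -0.546) = (20.9, 7.41). Then |TD| = |D − T| = 22.2.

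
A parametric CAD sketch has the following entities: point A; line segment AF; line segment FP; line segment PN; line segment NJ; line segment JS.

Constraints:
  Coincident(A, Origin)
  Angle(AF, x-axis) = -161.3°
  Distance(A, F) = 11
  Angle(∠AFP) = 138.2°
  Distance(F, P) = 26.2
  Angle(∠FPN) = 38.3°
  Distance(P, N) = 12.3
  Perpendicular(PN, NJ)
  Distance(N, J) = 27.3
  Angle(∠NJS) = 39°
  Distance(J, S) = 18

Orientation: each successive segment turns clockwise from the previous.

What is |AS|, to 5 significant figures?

30.651

A is at the origin; AF runs at -161.3° with length 11.0, so F = (-10.419, -3.5267). ∠AFP = 138.2° gives FP at 156.90° from the x-axis; with |FP| = 26.2, P = (-34.519, 6.7525). ∠FPN = 38.3° gives PN at 15.200° from the x-axis; with |PN| = 12.3, N = (-22.649, 9.9774). PN ⟂ NJ, so NJ runs at -74.800°; with |NJ| = 27.3, J = (-15.491, -16.368). ∠NJS = 39.0° gives JS at 144.20° from the x-axis; with |JS| = 18.0, S = (-30.090, -5.8383). Then |AS| = |S − A| = 30.651.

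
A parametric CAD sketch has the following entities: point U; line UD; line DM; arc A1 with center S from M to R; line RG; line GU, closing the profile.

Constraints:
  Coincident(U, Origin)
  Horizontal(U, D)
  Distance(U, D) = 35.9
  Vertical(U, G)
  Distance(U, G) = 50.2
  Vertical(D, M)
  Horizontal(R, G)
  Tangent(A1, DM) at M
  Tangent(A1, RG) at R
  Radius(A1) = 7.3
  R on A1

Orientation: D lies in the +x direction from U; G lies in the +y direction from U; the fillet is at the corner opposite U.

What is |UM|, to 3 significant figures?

55.9

U is at the origin; UD is horizontal with |UD| = 35.9 and D on the +x side, so D = (35.9, 0.00). UG is vertical with |UG| = 50.2 and G on the +y side, so G = (0.00, 50.2). The virtual corner opposite U is at (35.9, 50.2). The tangent condition forces SM to be normal to DM and since A1 is tangent to RG there, SR ⟂ RG, with radius 7.3, so the center S sits 7.3 in from both sides at S = (28.6, 42.9). That places the tangent points at M = (35.9, 42.9) on DM and R = (28.6, 50.2) on RG. Then |UM| = |M − U| = 55.9.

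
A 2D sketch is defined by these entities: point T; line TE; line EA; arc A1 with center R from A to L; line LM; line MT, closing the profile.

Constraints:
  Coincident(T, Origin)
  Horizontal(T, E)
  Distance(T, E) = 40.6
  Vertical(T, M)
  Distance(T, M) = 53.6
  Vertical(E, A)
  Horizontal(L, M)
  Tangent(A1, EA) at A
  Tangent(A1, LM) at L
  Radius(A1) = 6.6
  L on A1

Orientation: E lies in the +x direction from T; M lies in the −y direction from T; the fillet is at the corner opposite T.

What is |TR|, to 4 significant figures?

58.01

T is at the origin; T and E share the same y with |TE| = 40.6 and E on the +x side, so E = (40.60, 0.000). TM is vertical with |TM| = 53.6 and M on the −y side, so M = (0.000, -53.60). The virtual corner opposite T is at (40.60, -53.60). The tangent condition forces RA to be normal to EA and since A1 is tangent to LM there, RL ⟂ LM, with radius 6.6, so the center R sits 6.6 in from both sides at R = (34.00, -47.00). Then |TR| = |R − T| = 58.01.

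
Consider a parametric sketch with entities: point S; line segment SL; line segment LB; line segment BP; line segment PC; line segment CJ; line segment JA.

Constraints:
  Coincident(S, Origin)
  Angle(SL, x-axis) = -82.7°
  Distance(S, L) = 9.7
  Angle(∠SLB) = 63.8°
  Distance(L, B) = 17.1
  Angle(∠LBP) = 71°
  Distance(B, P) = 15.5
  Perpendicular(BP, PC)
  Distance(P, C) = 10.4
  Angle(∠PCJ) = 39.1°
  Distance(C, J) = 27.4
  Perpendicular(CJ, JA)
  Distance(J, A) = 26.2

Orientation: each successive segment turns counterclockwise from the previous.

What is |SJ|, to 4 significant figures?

24.64

BP ⟂ PC, so PC runs at -127.5°; with |PC| = 10.4, C = (-3.136, 1.002). ∠PCJ = 39.1° gives CJ at 13.40° from the x-axis; with |CJ| = 27.4, J = (23.52, 7.352). Then |SJ| = |J − S| = 24.64.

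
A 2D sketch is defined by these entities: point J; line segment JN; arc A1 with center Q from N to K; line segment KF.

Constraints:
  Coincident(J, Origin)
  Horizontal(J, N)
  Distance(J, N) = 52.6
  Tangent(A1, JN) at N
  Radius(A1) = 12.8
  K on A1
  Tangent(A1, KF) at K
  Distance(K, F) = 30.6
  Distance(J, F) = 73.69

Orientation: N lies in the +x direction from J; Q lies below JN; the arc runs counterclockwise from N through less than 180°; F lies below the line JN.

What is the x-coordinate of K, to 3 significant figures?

41.7

J is at the origin; J and N share the same y with |JN| = 52.6 and N on the +x side, so N = (52.6, 0.00). A1 meets JN tangentially, so QN is at right angles to JN, so Q = N + (0, -12.8) = (52.6, -12.8). Since QK ⟂ KF (tangency), |QF| = √(12.8² + 30.6²) = 33.2 regardless of where K sits on A1. So F lies on both circle(J, 73.69) and circle(Q, 33.2); the below-JN intersection is F = (57.9, -45.5). K is the foot of the tangent from F: K = (41.7, -19.6).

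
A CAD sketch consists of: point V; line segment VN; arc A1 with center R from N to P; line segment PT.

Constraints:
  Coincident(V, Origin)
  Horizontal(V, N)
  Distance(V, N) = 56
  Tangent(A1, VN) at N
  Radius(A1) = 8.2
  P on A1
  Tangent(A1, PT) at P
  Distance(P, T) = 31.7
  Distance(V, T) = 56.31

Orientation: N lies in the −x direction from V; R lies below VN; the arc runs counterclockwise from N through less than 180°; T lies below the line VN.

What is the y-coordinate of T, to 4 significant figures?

-37.71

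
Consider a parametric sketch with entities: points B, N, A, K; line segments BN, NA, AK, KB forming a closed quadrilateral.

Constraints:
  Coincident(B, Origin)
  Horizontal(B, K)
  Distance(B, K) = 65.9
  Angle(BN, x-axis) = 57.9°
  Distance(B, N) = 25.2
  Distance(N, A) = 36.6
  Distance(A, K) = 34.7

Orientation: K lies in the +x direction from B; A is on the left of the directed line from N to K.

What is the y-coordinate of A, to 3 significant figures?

30.2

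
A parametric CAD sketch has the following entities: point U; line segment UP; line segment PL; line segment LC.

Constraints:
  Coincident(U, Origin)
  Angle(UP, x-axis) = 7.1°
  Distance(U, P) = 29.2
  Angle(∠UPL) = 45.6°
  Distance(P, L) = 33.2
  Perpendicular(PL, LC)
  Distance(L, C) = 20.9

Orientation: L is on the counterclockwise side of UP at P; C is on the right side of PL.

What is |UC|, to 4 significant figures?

43.67

U is at the origin; UP runs at 7.1° with length 29.2, so P = 29.2·(cos 7.1°, sin 7.1°) = (28.98, 3.609). ∠UPL = 45.6°, so PL runs at 7.1° + (180° − 45.6°) = 141.5° from the x-axis; with |PL| = 33.2, L = P + 33.2·(cos 141.5°, sin 141.5°) = (2.994, 24.28). The perpendicularity gives LC at right angles to PL; with |LC| = 20.9 on the right of PL, C = L + 20.9·(0.6225, 0.7826) = (16.00, 40.63). Then |UC| = |C − U| = 43.67.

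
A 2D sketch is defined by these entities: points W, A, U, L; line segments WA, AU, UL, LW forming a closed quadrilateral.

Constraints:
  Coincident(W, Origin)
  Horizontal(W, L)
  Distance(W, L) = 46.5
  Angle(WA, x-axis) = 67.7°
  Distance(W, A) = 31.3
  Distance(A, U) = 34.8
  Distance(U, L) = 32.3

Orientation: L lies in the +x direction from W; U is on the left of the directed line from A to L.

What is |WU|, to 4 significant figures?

56.63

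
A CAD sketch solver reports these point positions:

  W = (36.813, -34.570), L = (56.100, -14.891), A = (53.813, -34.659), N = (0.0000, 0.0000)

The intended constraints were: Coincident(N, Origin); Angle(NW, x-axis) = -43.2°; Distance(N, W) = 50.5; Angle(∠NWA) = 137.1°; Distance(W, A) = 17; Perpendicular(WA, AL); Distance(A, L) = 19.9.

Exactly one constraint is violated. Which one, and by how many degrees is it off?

Perpendicular(WA, AL) — off by 6.30°.

N = (0.00, 0.00) ✓; NW at -43.20° ✓; |NW| = 50.50 ✓; ∠NWA = 137.1° ✓; |WA| = 17.00 ✓; ∠(WA, AL) = 83.70° ✗; |AL| = 19.90 ✓.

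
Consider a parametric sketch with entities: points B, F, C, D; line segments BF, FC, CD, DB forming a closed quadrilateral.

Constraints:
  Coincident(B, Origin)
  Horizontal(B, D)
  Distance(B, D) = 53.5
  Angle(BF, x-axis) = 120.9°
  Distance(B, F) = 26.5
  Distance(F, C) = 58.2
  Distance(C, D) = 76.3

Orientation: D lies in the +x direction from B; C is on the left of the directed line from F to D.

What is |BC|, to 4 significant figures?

72.46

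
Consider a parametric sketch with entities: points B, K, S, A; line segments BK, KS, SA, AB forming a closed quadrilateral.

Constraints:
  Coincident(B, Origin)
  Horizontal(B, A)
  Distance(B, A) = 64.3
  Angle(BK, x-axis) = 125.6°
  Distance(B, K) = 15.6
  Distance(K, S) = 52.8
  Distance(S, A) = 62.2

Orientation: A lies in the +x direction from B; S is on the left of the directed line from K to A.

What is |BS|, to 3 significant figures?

57.6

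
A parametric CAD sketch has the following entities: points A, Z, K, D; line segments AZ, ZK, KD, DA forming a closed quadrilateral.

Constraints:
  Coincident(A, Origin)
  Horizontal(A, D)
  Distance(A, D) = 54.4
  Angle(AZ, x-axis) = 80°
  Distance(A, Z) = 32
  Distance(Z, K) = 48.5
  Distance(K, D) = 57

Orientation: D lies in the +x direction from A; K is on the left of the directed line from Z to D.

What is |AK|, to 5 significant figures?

73.585

Checks: |ZK| = 48.50 ✓; |KD| = 57.00 ✓.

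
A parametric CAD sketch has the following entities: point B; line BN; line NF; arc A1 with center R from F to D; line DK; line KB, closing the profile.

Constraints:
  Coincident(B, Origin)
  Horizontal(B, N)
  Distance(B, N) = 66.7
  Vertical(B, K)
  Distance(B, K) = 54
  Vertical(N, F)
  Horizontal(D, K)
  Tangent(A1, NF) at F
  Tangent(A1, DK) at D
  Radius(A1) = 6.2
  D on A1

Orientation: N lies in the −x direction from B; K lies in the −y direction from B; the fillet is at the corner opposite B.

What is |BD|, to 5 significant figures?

81.094

B is at the origin; B and N share the same y with |BN| = 66.7 and N on the −x side, so N = (-66.700, 0.0000). BK is vertical with |BK| = 54.0 and K on the −y side, so K = (0.0000, -54.000). The virtual corner opposite B is at (-66.700, -54.000). A1 meets NF tangentially, so RF is at right angles to NF and since A1 is tangent to DK there, RD ⟂ DK, with radius 6.2, so the center R sits 6.2 in from both sides at R = (-60.500, -47.800). That places the tangent points at F = (-66.700, -47.800) on NF and D = (-60.500, -54.000) on DK. Then |BD| = |D − B| = 81.094.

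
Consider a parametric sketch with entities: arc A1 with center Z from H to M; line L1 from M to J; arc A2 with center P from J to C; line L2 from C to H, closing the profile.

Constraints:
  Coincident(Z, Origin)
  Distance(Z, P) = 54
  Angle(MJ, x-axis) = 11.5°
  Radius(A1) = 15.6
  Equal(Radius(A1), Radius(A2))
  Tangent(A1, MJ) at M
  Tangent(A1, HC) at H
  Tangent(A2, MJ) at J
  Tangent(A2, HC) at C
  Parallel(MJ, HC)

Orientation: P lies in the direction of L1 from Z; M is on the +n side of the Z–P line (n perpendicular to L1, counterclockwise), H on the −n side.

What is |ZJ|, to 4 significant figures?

56.21

The slot axis is L1's direction at 11.5°, so u = (cos 11.5°, sin 11.5°) = (0.9799, 0.1994) and n = (−sin 11.5°, cos 11.5°) = (-0.1994, 0.9799). Z is at the origin and P lies 54.0 along u from Z, so P = 54.0·u = (52.92, 10.77). Tangency of A1 to both parallel lines with radius 15.6 puts M and H at Z ± 15.6·n: M = (-3.110, 15.29), H = (3.110, -15.29). Equal radii place J and C the same way about P: J = P + 15.6·n = (49.81, 26.05), C = P − 15.6·n = (56.03, -4.521). Then |ZJ| = |J − Z| = 56.21.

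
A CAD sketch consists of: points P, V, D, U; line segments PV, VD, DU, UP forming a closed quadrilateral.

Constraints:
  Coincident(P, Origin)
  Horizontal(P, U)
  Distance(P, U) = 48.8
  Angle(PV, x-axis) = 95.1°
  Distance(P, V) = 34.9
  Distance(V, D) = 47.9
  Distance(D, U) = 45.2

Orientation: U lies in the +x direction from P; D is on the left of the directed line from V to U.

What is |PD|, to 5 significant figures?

62.671

Checks: |PU| = 48.80 ✓; |PV| = 34.90 ✓; |VD| = 47.90 ✓; |DU| = 45.20 ✓.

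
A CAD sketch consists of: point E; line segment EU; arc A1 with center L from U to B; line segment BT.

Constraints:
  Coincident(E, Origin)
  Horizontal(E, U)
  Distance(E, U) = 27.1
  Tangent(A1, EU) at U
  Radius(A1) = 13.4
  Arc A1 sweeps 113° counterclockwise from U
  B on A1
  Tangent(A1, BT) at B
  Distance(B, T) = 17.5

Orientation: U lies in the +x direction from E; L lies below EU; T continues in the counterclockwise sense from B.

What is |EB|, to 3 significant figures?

23.8

E is at the origin; E and U share the same y with |EU| = 27.1 and U on the +x side, so U = (27.1, 0.00). Since A1 is tangent to EU there, LU ⟂ EU, so L = U + (0, -13.4) = (27.1, -13.4). On A1, U sits at bearing 90° from L; a 113° counterclockwise sweep puts B at bearing 203°, so B = L + 13.4·(cos 203°, sin 203°) = (14.8, -18.6). Then |EB| = |B − E| = 23.8.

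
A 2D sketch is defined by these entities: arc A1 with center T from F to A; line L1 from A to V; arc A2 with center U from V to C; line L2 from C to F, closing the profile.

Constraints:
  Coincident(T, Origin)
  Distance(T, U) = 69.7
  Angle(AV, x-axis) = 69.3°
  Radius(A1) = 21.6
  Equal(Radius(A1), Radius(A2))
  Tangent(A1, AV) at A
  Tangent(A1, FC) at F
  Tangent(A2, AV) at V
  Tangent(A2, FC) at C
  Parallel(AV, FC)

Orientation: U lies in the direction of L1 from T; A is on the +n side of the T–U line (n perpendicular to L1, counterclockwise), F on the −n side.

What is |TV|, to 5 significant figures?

72.970

The slot axis is L1's direction at 69.3°, so u = (cos 69.3°, sin 69.3°) = (0.35347, 0.93544) and n = (−sin 69.3°, cos 69.3°) = (-0.93544, 0.35347). T is at the origin and U lies 69.7 along u from T, so U = 69.7·u = (24.637, 65.200). Tangency of A1 to both parallel lines with radius 21.6 puts A and F at T ± 21.6·n: A = (-20.206, 7.6351), F = (20.206, -7.6351). Equal radii place V and C the same way about U: V = U + 21.6·n = (4.4316, 72.836), C = U − 21.6·n = (44.843, 57.565). Then |TV| = |V − T| = 72.970.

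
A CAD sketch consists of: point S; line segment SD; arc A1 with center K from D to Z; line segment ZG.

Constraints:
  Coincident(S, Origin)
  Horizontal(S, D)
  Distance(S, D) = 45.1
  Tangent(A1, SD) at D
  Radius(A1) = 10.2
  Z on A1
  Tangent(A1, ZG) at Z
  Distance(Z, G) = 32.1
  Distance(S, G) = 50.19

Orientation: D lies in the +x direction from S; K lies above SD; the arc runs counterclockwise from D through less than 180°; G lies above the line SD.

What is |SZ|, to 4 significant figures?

55.18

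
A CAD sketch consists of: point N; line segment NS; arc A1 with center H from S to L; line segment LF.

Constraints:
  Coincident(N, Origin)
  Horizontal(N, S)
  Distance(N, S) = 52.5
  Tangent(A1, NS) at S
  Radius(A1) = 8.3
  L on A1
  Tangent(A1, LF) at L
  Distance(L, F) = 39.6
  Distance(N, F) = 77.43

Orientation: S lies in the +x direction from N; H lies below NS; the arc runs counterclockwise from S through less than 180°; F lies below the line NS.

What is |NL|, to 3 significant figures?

46.4

Checks: |HL| = 8.300 ✓; ∠(HL, LF) = 90.00° ✓; |LF| = 39.60 ✓; |NF| = 77.43 ✓.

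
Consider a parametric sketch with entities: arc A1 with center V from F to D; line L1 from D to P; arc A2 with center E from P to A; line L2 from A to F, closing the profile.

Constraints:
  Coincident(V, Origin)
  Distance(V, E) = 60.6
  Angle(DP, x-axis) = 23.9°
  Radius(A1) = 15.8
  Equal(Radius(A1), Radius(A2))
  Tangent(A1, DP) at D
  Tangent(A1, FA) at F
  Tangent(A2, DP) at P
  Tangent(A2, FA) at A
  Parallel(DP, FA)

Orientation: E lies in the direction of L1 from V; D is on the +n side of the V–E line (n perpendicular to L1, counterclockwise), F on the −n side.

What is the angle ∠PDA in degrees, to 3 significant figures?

27.5°

Tangency of A1 to both parallel lines with radius 15.8 puts D and F at V ± 15.8·n: D = (-6.40, 14.4), F = (6.40, -14.4). Equal radii place P and A the same way about E: P = E + 15.8·n = (49.0, 39.0), A = E − 15.8·n = (61.8, 10.1). Then cos ∠PDA = DP·DA / (|DP||DA|), giving 27.5°.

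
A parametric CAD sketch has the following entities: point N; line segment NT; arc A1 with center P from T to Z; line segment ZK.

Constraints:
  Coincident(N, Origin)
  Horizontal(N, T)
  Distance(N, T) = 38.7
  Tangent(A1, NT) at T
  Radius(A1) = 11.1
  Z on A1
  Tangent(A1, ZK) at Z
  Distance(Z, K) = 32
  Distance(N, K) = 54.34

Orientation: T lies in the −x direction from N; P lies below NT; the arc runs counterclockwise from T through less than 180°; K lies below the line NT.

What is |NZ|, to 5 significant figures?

51.053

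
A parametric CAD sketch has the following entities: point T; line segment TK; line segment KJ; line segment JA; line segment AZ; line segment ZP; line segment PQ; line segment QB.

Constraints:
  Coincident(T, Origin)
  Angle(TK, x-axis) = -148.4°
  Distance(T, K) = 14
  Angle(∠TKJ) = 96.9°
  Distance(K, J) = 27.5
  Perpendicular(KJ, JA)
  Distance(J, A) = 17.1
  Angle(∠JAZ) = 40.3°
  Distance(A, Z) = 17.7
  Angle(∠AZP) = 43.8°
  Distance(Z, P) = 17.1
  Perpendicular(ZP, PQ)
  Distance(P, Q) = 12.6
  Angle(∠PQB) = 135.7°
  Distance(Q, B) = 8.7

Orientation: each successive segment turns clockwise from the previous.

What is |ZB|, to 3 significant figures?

21.8

T is at the origin; TK runs at -148.4° with length 14.0, so K = (-11.9, -7.34). ∠TKJ = 96.9° gives KJ at 128° from the x-axis; with |KJ| = 27.5, J = (-29.0, 14.2). The perpendicularity gives JA at right angles to KJ, so JA runs at 38.5°; with |JA| = 17.1, A = (-15.7, 24.8). ∠JAZ = 40.3° gives AZ at -101° from the x-axis; with |AZ| = 17.7, Z = (-19.1, 7.47). ∠AZP = 43.8° gives ZP at 123° from the x-axis; with |ZP| = 17.1, P = (-28.3, 21.9). ZP ⟂ PQ, so PQ runs at 32.6°; with |PQ| = 12.6, Q = (-17.7, 28.7). ∠PQB = 135.7° gives QB at -11.7° from the x-axis; with |QB| = 8.7, B = (-9.18, 26.9). Then |ZB| = |B − Z| = 21.8.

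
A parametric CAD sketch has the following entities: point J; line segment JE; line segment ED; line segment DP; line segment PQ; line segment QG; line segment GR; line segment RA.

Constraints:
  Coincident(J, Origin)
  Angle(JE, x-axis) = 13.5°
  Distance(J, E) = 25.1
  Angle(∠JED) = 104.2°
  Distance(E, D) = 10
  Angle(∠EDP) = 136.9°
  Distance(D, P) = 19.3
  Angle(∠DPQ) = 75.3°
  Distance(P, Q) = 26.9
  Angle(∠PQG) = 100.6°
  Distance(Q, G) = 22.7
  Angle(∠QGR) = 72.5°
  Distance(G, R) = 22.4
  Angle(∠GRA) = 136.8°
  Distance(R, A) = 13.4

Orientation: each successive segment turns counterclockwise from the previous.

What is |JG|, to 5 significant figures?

15.632

J is at the origin; JE runs at 13.5° with length 25.1, so E = (24.406, 5.8595). ∠JED = 104.2° gives ED at 89.300° from the x-axis; with |ED| = 10.0, D = (24.529, 15.859). ∠EDP = 136.9° gives DP at 132.40° from the x-axis; with |DP| = 19.3, P = (11.515, 30.111). ∠DPQ = 75.3° gives PQ at -122.90° from the x-axis; with |PQ| = 26.9, Q = (-3.0968, 7.5251). ∠PQG = 100.6° gives QG at -43.500° from the x-axis; with |QG| = 22.7, G = (13.369, -8.1005). Then |JG| = |G − J| = 15.632.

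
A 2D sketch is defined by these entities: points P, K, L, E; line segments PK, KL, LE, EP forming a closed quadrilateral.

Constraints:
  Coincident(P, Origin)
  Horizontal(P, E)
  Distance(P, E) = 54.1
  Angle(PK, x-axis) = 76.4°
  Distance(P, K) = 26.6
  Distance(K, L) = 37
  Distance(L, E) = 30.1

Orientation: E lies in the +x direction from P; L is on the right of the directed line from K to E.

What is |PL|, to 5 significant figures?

25.434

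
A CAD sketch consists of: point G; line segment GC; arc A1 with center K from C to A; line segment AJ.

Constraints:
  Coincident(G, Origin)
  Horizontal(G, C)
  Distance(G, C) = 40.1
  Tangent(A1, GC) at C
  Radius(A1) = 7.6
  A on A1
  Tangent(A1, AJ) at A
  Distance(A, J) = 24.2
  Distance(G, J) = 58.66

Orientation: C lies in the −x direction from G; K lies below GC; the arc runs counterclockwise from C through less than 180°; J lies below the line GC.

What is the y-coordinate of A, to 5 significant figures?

-6.9416

G is at the origin; G and C share the same y with |GC| = 40.1 and C on the −x side, so C = (-40.100, 0.0000). The tangent condition forces KC to be normal to GC, so K = C + (0, -7.6) = (-40.100, -7.6000). Since KA ⟂ AJ (tangency), |KJ| = √(7.6² + 24.2²) = 25.365 regardless of where A sits on A1. So J lies on both circle(G, 58.66) and circle(K, 25.365); the below-GC intersection is J = (-49.768, -31.051). A is the foot of the tangent from J: A = (-47.671, -6.9416).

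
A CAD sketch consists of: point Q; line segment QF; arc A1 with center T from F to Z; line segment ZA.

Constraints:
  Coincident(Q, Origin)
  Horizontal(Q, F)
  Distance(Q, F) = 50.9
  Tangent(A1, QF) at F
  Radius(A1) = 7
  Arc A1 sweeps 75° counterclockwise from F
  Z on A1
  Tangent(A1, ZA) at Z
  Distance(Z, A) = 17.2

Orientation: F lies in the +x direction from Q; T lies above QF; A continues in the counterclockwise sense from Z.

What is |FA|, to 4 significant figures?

24.52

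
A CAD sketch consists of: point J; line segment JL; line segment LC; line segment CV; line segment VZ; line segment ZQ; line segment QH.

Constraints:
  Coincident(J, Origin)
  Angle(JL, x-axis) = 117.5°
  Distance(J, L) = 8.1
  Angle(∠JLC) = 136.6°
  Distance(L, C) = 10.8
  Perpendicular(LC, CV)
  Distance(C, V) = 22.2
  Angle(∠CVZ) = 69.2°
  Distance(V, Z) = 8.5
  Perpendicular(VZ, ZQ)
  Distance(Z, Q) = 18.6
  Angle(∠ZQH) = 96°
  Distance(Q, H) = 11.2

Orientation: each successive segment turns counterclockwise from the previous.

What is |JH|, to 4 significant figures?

26.19

J is at the origin; JL runs at 117.5° with length 8.1, so L = (-3.740, 7.185). ∠JLC = 136.6° gives LC at 160.9° from the x-axis; with |LC| = 10.8, C = (-13.95, 10.72). The perpendicularity gives CV at right angles to LC, so CV runs at -109.1°; with |CV| = 22.2, V = (-21.21, -10.26). ∠CVZ = 69.2° gives VZ at 1.700° from the x-axis; with |VZ| = 8.5, Z = (-12.71, -10.01). VZ ⟂ ZQ, so ZQ runs at 91.70°; with |ZQ| = 18.6, Q = (-13.27, 8.585). ∠ZQH = 96.0° gives QH at 175.7° from the x-axis; with |QH| = 11.2, H = (-24.43, 9.425). Then |JH| = |H − J| = 26.19.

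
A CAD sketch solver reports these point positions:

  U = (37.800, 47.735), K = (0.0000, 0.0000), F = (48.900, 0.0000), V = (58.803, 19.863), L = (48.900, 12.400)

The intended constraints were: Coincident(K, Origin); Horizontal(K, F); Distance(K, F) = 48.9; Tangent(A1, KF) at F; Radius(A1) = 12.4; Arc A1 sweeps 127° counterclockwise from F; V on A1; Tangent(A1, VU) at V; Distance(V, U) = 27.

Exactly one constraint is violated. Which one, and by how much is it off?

Distance(V, U) = 27 — off by 7.90.

K = (0.00, 0.00) ✓; K.y = 0.00, F.y = 0.00 ✓; |KF| = 48.90 ✓; ∠(LF, FK) = 90.00° ✓; |LF| = 12.40 ✓; bearing(L→V) − bearing(L→F) = 127.0° ✓; |LV| = 12.40 ✓; ∠(LV, VU) = 90.00° ✓; |VU| = 34.90 ✗.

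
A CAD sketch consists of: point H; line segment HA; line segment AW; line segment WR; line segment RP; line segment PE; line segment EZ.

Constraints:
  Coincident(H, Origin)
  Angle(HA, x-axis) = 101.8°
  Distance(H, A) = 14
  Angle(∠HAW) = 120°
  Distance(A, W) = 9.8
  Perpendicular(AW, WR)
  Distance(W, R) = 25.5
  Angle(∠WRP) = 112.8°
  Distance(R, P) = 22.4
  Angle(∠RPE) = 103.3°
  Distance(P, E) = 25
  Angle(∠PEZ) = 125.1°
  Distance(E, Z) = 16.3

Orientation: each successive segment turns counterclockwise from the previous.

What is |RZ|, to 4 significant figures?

40.42

H is at the origin; HA runs at 101.8° with length 14.0, so A = (-2.863, 13.70). ∠HAW = 120.0° gives AW at 161.8° from the x-axis; with |AW| = 9.8, W = (-12.17, 16.77). AW ⟂ WR, so WR runs at -108.2°; with |WR| = 25.5, R = (-20.14, -7.459). ∠WRP = 112.8° gives RP at -41.00° from the x-axis; with |RP| = 22.4, P = (-3.232, -22.15). ∠RPE = 103.3° gives PE at 35.70° from the x-axis; with |PE| = 25.0, E = (17.07, -7.566). ∠PEZ = 125.1° gives EZ at 90.60° from the x-axis; with |EZ| = 16.3, Z = (16.90, 8.733). Then |RZ| = |Z − R| = 40.42.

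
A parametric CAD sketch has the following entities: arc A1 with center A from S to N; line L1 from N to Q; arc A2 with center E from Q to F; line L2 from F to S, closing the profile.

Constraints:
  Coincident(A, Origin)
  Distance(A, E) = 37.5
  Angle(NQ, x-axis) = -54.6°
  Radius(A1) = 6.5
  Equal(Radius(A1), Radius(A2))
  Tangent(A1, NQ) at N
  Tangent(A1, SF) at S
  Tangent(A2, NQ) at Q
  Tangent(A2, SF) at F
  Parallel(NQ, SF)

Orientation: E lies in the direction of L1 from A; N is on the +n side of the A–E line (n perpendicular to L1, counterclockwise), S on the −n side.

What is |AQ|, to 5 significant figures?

38.059

The slot axis is L1's direction at -54.6°, so u = (cos -54.6°, sin -54.6°) = (0.57928, -0.81513) and n = (−sin -54.6°, cos -54.6°) = (0.81513, 0.57928). A is at the origin and E lies 37.5 along u from A, so E = 37.5·u = (21.723, -30.567). Tangency of A1 to both parallel lines with radius 6.5 puts N and S at A ± 6.5·n: N = (5.2983, 3.7653), S = (-5.2983, -3.7653). Equal radii place Q and F the same way about E: Q = E + 6.5·n = (27.021, -26.802), F = E − 6.5·n = (16.425, -34.333). Then |AQ| = |Q − A| = 38.059.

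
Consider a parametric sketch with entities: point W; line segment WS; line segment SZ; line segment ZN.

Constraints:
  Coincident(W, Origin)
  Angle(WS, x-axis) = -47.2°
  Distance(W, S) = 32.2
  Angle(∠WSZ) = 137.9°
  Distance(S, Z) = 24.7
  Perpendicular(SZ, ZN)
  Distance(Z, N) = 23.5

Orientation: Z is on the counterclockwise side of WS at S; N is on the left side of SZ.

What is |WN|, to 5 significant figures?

48.629

W is at the origin; WS runs at -47.2° with length 32.2, so S = 32.2·(cos -47.2°, sin -47.2°) = (21.878, -23.626). ∠WSZ = 137.9°, so SZ runs at -47.2° + (180° − 137.9°) = -5.1000° from the x-axis; with |SZ| = 24.7, Z = S + 24.7·(cos -5.1000°, sin -5.1000°) = (46.480, -25.822). The perpendicularity gives ZN at right angles to SZ; with |ZN| = 23.5 on the left of SZ, N = Z + 23.5·(0.088894, 0.99604) = (48.569, -2.4148). Then |WN| = |N − W| = 48.629.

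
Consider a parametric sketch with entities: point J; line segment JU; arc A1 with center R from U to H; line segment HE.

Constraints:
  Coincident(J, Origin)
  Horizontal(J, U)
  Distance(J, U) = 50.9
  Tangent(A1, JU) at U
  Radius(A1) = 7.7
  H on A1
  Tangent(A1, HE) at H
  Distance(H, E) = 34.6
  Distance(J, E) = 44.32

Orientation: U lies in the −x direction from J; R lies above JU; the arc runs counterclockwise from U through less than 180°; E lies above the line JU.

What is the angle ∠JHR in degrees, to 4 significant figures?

157.0°

J is at the origin; J and U share the same y with |JU| = 50.9 and U on the −x side, so U = (-50.90, 0.000). Since A1 is tangent to JU there, RU ⟂ JU, so R = U + (0, 7.7) = (-50.90, 7.700). Since RH ⟂ HE (tangency), |RE| = √(7.7² + 34.6²) = 35.45 regardless of where H sits on A1. So E lies on both circle(J, 44.32) and circle(R, 35.45); the above-JU intersection is E = (-27.76, 34.55). H is the foot of the tangent from E: H = (-44.11, 4.060).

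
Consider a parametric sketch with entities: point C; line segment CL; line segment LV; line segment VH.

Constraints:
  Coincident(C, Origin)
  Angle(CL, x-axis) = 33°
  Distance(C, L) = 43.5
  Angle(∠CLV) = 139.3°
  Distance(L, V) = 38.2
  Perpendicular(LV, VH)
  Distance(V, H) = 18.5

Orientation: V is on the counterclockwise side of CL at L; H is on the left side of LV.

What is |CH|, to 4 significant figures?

71.86

C is at the origin; CL runs at 33.0° with length 43.5, so L = 43.5·(cos 33.0°, sin 33.0°) = (36.48, 23.69). ∠CLV = 139.3°, so LV runs at 33.0° + (180° − 139.3°) = 73.70° from the x-axis; with |LV| = 38.2, V = L + 38.2·(cos 73.70°, sin 73.70°) = (47.20, 60.36). The perpendicularity gives VH at right angles to LV; with |VH| = 18.5 on the left of LV, H = V + 18.5·(-0.9598, 0.2807) = (29.45, 65.55). Then |CH| = |H − C| = 71.86.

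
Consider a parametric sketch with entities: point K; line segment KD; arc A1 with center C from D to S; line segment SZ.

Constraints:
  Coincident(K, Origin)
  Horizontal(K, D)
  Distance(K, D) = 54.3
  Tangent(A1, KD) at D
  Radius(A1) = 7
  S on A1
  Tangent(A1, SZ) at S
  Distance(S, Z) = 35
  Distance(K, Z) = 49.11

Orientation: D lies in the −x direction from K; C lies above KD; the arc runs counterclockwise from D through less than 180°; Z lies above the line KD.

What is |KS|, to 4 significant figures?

48.10

K is at the origin; K and D share the same y with |KD| = 54.3 and D on the −x side, so D = (-54.30, 0.000). Since A1 is tangent to KD there, CD ⟂ KD, so C = D + (0, 7) = (-54.30, 7.000). Since CS ⟂ SZ (tangency), |CZ| = √(7.0² + 35.0²) = 35.69 regardless of where S sits on A1. So Z lies on both circle(K, 49.11) and circle(C, 35.69); the above-KD intersection is Z = (-33.44, 35.96). S is the foot of the tangent from Z: S = (-47.93, 4.103).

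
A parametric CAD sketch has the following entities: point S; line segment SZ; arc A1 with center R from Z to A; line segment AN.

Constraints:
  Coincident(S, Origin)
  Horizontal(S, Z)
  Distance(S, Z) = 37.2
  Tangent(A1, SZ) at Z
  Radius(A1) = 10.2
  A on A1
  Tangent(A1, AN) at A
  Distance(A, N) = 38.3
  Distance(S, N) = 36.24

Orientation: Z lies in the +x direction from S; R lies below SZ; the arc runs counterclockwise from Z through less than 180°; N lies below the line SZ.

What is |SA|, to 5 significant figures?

29.189

Checks: ∠(RZ, ZS) = 90.00° ✓; |RZ| = 10.20 ✓; |RA| = 10.20 ✓; ∠(RA, AN) = 90.00° ✓; |AN| = 38.30 ✓; |SN| = 36.24 ✓.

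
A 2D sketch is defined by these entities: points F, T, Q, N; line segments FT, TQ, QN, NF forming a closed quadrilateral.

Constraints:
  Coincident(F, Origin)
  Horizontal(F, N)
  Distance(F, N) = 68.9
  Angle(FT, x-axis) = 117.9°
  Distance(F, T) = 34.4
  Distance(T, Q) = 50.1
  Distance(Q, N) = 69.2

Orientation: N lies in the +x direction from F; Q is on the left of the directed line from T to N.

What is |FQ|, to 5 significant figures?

61.733

Checks: |TQ| = 50.10 ✓; |QN| = 69.20 ✓.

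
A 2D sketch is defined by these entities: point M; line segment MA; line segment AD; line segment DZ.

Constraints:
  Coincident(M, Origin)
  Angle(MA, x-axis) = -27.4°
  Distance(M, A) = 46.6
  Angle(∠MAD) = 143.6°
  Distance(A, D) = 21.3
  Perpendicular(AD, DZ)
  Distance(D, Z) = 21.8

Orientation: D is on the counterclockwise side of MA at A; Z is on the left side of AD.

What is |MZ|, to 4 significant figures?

59.10

M is at the origin; MA runs at -27.4° with length 46.6, so A = 46.6·(cos -27.4°, sin -27.4°) = (41.37, -21.45). ∠MAD = 143.6°, so AD runs at -27.4° + (180° − 143.6°) = 9.000° from the x-axis; with |AD| = 21.3, D = A + 21.3·(cos 9.000°, sin 9.000°) = (62.41, -18.11). AD ⟂ DZ; with |DZ| = 21.8 on the left of AD, Z = D + 21.8·(-0.1564, 0.9877) = (59.00, 3.418). Then |MZ| = |Z − M| = 59.10.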